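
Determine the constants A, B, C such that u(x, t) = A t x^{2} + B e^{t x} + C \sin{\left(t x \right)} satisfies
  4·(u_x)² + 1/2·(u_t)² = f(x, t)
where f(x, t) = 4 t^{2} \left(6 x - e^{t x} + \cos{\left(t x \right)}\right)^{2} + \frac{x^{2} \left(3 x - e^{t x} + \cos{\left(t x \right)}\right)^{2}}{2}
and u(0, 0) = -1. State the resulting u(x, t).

Substitute the ansatz u = A t x^{2} + B e^{t x} + C \sin{\left(t x \right)} into the left-hand side.
Derivatives of the ansatz:
  u_x = 2 A t x + B t e^{t x} + C t \cos{\left(t x \right)}
  u_t = A x^{2} + B x e^{t x} + C x \cos{\left(t x \right)}
Term by term:
  4·(u_x)² = 16 A^{2} t^{2} x^{2} + 16 A B t^{2} x e^{t x} + 16 A C t^{2} x \cos{\left(t x \right)} + 4 B^{2} t^{2} e^{2 t x} + 8 B C t^{2} e^{t x} \cos{\left(t x \right)} + 4 C^{2} t^{2} \cos^{2}{\left(t x \right)}
  1/2·(u_t)² = \frac{A^{2} x^{4}}{2} + A B x^{3} e^{t x} + A C x^{3} \cos{\left(t x \right)} + \frac{B^{2} x^{2} e^{2 t x}}{2} + B C x^{2} e^{t x} \cos{\left(t x \right)} + \frac{C^{2} x^{2} \cos^{2}{\left(t x \right)}}{2}
So the left-hand side equals
  16 A^{2} t^{2} x^{2} + \frac{A^{2} x^{4}}{2} + 16 A B t^{2} x e^{t x} + A B x^{3} e^{t x} + 16 A C t^{2} x \cos{\left(t x \right)} + A C x^{3} \cos{\left(t x \right)} + 4 B^{2} t^{2} e^{2 t x} + \frac{B^{2} x^{2} e^{2 t x}}{2} + 8 B C t^{2} e^{t x} \cos{\left(t x \right)} + B C x^{2} e^{t x} \cos{\left(t x \right)} + 4 C^{2} t^{2} \cos^{2}{\left(t x \right)} + \frac{C^{2} x^{2} \cos^{2}{\left(t x \right)}}{2}
This must equal f(x, t) identically; expanded, f = 144 t^{2} x^{2} - 48 t^{2} x e^{t x} + 48 t^{2} x \cos{\left(t x \right)} + 4 t^{2} e^{2 t x} - 8 t^{2} e^{t x} \cos{\left(t x \right)} + 4 t^{2} \cos^{2}{\left(t x \right)} + \frac{9 x^{4}}{2} - 3 x^{3} e^{t x} + 3 x^{3} \cos{\left(t x \right)} + \frac{x^{2} e^{2 t x}}{2} - x^{2} e^{t x} \cos{\left(t x \right)} + \frac{x^{2} \cos^{2}{\left(t x \right)}}{2}.
Matching coefficients of the independent functions:
  [x^{4}]:  \frac{A^{2}}{2} = \frac{9}{2}
  [t^{2} x^{2}]:  16 A^{2} = 144
  [t^{2} e^{2 t x}]:  4 B^{2} = 4
  [t^{2} \cos^{2}{\left(t x \right)}]:  4 C^{2} = 4
  [x^{2} e^{2 t x}]:  \frac{B^{2}}{2} = \frac{1}{2}
  [x^{2} \cos^{2}{\left(t x \right)}]:  \frac{C^{2}}{2} = \frac{1}{2}
  [x^{3} e^{t x}]:  A B = -3
  [x^{3} \cos{\left(t x \right)}]:  A C = 3
  [t^{2} x e^{t x}]:  16 A B = -48
  [t^{2} x \cos{\left(t x \right)}]:  16 A C = 48
  [t^{2} e^{t x} \cos{\left(t x \right)}]:  8 B C = -8
  [x^{2} e^{t x} \cos{\left(t x \right)}]:  B C = -1
These equations allow (A, B, C) = (-3, 1, -1) or (3, -1, 1).
Impose the point condition(s):
  u(0, 0) = -1  ⟹  B = -1
Only A = 3, B = -1, C = 1 satisfies everything.
Hence u(x, t) = 3 t x^{2} - e^{t x} + \sin{\left(t x \right)}.

Answer: u(x, t) = 3 t x^{2} - e^{t x} + \sin{\left(t x \right)}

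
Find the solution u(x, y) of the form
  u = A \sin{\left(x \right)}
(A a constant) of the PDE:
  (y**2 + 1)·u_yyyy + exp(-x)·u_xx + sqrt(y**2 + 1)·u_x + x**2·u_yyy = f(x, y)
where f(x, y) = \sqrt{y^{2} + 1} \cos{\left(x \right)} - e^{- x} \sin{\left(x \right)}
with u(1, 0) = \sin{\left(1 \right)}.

Answer: u(x, y) = \sin{\left(x \right)}

Derivation:
Substitute the ansatz u = A \sin{\left(x \right)} into the left-hand side.
Derivatives of the ansatz:
  u_yyyy = 0
  u_xx = - A \sin{\left(x \right)}
  u_x = A \cos{\left(x \right)}
  u_yyy = 0
Term by term:
  (y**2 + 1)·u_yyyy = 0
  exp(-x)·u_xx = - A e^{- x} \sin{\left(x \right)}
  sqrt(y**2 + 1)·u_x = A \sqrt{y^{2} + 1} \cos{\left(x \right)}
  x**2·u_yyy = 0
So the left-hand side equals
  A \sqrt{y^{2} + 1} \cos{\left(x \right)} - A e^{- x} \sin{\left(x \right)}
This must equal f(x, y) = \sqrt{y^{2} + 1} \cos{\left(x \right)} - e^{- x} \sin{\left(x \right)} identically.
Matching coefficients of the independent functions:
  [\sqrt{y^{2} + 1} \cos{\left(x \right)}]:  A = 1
  [e^{- x} \sin{\left(x \right)}]:  - A = -1
Solving: A = 1.
Check against the point condition:
  u(1, 0) = \sin{\left(1 \right)}  ⟹  A \sin{\left(1 \right)} = \sin{\left(1 \right)}  ✓
Hence u(x, y) = \sin{\left(x \right)}.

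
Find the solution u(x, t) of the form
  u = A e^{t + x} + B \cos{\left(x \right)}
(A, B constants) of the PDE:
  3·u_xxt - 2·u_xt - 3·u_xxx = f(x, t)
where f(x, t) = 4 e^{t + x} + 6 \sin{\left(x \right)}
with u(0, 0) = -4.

Answer: u(x, t) = - 2 e^{t + x} - 2 \cos{\left(x \right)}

Derivation:
Substitute the ansatz u = A e^{t + x} + B \cos{\left(x \right)} into the left-hand side.
Derivatives of the ansatz:
  u_xxt = A e^{t} e^{x}
  u_xt = A e^{t} e^{x}
  u_xxx = A e^{t} e^{x} + B \sin{\left(x \right)}
Term by term:
  3·u_xxt = 3 A e^{t} e^{x}
  -2·u_xt = - 2 A e^{t} e^{x}
  -3·u_xxx = - 3 A e^{t} e^{x} - 3 B \sin{\left(x \right)}
So the left-hand side equals
  - 2 A e^{t} e^{x} - 3 B \sin{\left(x \right)}
This must equal f(x, t) identically; expanded, f = 4 e^{t} e^{x} + 6 \sin{\left(x \right)}.
Matching coefficients of the independent functions:
  [e^{t} e^{x}]:  - 2 A = 4
  [\sin{\left(x \right)}]:  - 3 B = 6
Solving: A = -2, B = -2.
Check against the point condition:
  u(0, 0) = -4  ⟹  A + B = -4  ✓
Hence u(x, t) = - 2 e^{t + x} - 2 \cos{\left(x \right)}.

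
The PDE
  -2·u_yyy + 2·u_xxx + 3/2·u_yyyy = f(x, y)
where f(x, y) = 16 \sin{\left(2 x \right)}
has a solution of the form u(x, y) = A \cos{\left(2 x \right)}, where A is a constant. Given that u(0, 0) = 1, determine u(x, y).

Substitute the ansatz u = A \cos{\left(2 x \right)} into the left-hand side.
Derivatives of the ansatz:
  u_yyy = 0
  u_xxx = 8 A \sin{\left(2 x \right)}
  u_yyyy = 0
Term by term:
  -2·u_yyy = 0
  2·u_xxx = 16 A \sin{\left(2 x \right)}
  3/2·u_yyyy = 0
So the left-hand side equals
  16 A \sin{\left(2 x \right)}
This must equal f(x, y) = 16 \sin{\left(2 x \right)} identically.
Matching coefficients of the independent functions:
  [\sin{\left(2 x \right)}]:  16 A = 16
Solving: A = 1.
Check against the point condition:
  u(0, 0) = 1  ⟹  A = 1  ✓
Hence u(x, y) = \cos{\left(2 x \right)}.

Answer: u(x, y) = \cos{\left(2 x \right)}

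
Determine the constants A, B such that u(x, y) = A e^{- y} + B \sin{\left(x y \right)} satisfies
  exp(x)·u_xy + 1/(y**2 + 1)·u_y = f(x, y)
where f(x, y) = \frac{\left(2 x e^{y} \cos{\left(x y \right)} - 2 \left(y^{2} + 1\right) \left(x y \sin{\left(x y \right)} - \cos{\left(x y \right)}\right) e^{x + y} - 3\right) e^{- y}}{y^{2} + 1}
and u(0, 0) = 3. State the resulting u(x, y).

Answer: u(x, y) = 2 \sin{\left(x y \right)} + 3 e^{- y}

Derivation:
Substitute the ansatz u = A e^{- y} + B \sin{\left(x y \right)} into the left-hand side.
Derivatives of the ansatz:
  u_xy = - B x y \sin{\left(x y \right)} + B \cos{\left(x y \right)}
  u_y = - A e^{- y} + B x \cos{\left(x y \right)}
Term by term:
  exp(x)·u_xy = - B x y e^{x} \sin{\left(x y \right)} + B e^{x} \cos{\left(x y \right)}
  1/(y**2 + 1)·u_y = - \frac{A}{y^{2} e^{y} + e^{y}} + \frac{B x \cos{\left(x y \right)}}{y^{2} + 1}
So the left-hand side equals
  - \frac{A}{y^{2} e^{y} + e^{y}} - B x y e^{x} \sin{\left(x y \right)} + \frac{B x \cos{\left(x y \right)}}{y^{2} + 1} + B e^{x} \cos{\left(x y \right)}
This must equal f(x, y) identically; expanded, f = - 2 x y e^{x} \sin{\left(x y \right)} + \frac{2 x \cos{\left(x y \right)}}{y^{2} + 1} + 2 e^{x} \cos{\left(x y \right)} - \frac{3}{y^{2} e^{y} + e^{y}}.
Matching coefficients of the independent functions:
  [e^{x} \cos{\left(x y \right)}, \frac{x \cos{\left(x y \right)}}{y^{2} + 1}]:  B = 2
  [x y e^{x} \sin{\left(x y \right)}]:  - B = -2
  [\frac{1}{y^{2} e^{y} + e^{y}}]:  - A = -3
Solving: A = 3, B = 2.
Check against the point condition:
  u(0, 0) = 3  ⟹  A = 3  ✓
Hence u(x, y) = 2 \sin{\left(x y \right)} + 3 e^{- y}.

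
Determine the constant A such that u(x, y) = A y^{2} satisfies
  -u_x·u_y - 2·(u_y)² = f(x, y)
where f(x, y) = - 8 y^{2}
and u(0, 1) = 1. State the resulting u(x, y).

Substitute the ansatz u = A y^{2} into the left-hand side.
Derivatives of the ansatz:
  u_x = 0
  u_y = 2 A y
Term by term:
  -u_x·u_y = 0
  -2·(u_y)² = - 8 A^{2} y^{2}
So the left-hand side equals
  - 8 A^{2} y^{2}
This must equal f(x, y) = - 8 y^{2} identically.
Matching coefficients of the independent functions:
  [y^{2}]:  - 8 A^{2} = -8
These equations allow (A) = (-1) or (1).
Impose the point condition(s):
  u(0, 1) = 1  ⟹  A = 1
Only A = 1 satisfies everything.
Hence u(x, y) = y^{2}.

Answer: u(x, y) = y^{2}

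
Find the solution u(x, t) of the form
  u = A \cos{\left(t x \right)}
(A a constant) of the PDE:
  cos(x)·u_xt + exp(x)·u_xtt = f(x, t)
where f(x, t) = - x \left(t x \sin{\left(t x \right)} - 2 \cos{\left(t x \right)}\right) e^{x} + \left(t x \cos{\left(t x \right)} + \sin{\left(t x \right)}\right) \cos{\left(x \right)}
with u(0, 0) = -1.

Substitute the ansatz u = A \cos{\left(t x \right)} into the left-hand side.
Derivatives of the ansatz:
  u_xt = - A t x \cos{\left(t x \right)} - A \sin{\left(t x \right)}
  u_xtt = A t x^{2} \sin{\left(t x \right)} - 2 A x \cos{\left(t x \right)}
Term by term:
  cos(x)·u_xt = - A t x \cos{\left(x \right)} \cos{\left(t x \right)} - A \sin{\left(t x \right)} \cos{\left(x \right)}
  exp(x)·u_xtt = A t x^{2} e^{x} \sin{\left(t x \right)} - 2 A x e^{x} \cos{\left(t x \right)}
So the left-hand side equals
  A t x^{2} e^{x} \sin{\left(t x \right)} - A t x \cos{\left(x \right)} \cos{\left(t x \right)} - 2 A x e^{x} \cos{\left(t x \right)} - A \sin{\left(t x \right)} \cos{\left(x \right)}
This must equal f(x, t) identically; expanded, f = - t x^{2} e^{x} \sin{\left(t x \right)} + t x \cos{\left(x \right)} \cos{\left(t x \right)} + 2 x e^{x} \cos{\left(t x \right)} + \sin{\left(t x \right)} \cos{\left(x \right)}.
Matching coefficients of the independent functions:
  [\sin{\left(t x \right)} \cos{\left(x \right)}, t x \cos{\left(x \right)} \cos{\left(t x \right)}]:  - A = 1
  [x e^{x} \cos{\left(t x \right)}]:  - 2 A = 2
  [t x^{2} e^{x} \sin{\left(t x \right)}]:  A = -1
Solving: A = -1.
Check against the point condition:
  u(0, 0) = -1  ⟹  A = -1  ✓
Hence u(x, t) = - \cos{\left(t x \right)}.

Answer: u(x, t) = - \cos{\left(t x \right)}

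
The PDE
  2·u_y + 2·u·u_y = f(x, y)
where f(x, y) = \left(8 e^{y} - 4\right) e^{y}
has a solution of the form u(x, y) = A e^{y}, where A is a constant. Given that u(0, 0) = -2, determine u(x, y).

Substitute the ansatz u = A e^{y} into the left-hand side.
Derivatives of the ansatz:
  u_y = A e^{y}
Term by term:
  2·u_y = 2 A e^{y}
  2·u·u_y = 2 A^{2} e^{2 y}
So the left-hand side equals
  2 A^{2} e^{2 y} + 2 A e^{y}
This must equal f(x, y) = \left(8 e^{y} - 4\right) e^{y} identically.
Matching coefficients of the independent functions:
  [e^{y}]:  2 A = -4
  [e^{2 y}]:  2 A^{2} = 8
Solving: A = -2.
Check against the point condition:
  u(0, 0) = -2  ⟹  A = -2  ✓
Hence u(x, y) = - 2 e^{y}.

Answer: u(x, y) = - 2 e^{y}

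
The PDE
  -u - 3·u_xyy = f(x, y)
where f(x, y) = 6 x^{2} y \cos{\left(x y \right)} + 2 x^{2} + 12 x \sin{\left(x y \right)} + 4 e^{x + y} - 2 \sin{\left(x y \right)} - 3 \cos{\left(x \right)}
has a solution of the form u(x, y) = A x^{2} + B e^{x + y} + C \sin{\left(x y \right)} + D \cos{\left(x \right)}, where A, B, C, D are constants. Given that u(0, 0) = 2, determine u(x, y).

Answer: u(x, y) = - 2 x^{2} - e^{x + y} + 2 \sin{\left(x y \right)} + 3 \cos{\left(x \right)}

Derivation:
Substitute the ansatz u = A x^{2} + B e^{x + y} + C \sin{\left(x y \right)} + D \cos{\left(x \right)} into the left-hand side.
Derivatives of the ansatz:
  u_xyy = B e^{x} e^{y} - C x^{2} y \cos{\left(x y \right)} - 2 C x \sin{\left(x y \right)}
Term by term:
  -u = - A x^{2} - B e^{x} e^{y} - C \sin{\left(x y \right)} - D \cos{\left(x \right)}
  -3·u_xyy = - 3 B e^{x} e^{y} + 3 C x^{2} y \cos{\left(x y \right)} + 6 C x \sin{\left(x y \right)}
So the left-hand side equals
  - A x^{2} - 4 B e^{x} e^{y} + 3 C x^{2} y \cos{\left(x y \right)} + 6 C x \sin{\left(x y \right)} - C \sin{\left(x y \right)} - D \cos{\left(x \right)}
This must equal f(x, y) identically; expanded, f = 6 x^{2} y \cos{\left(x y \right)} + 2 x^{2} + 12 x \sin{\left(x y \right)} + 4 e^{x} e^{y} - 2 \sin{\left(x y \right)} - 3 \cos{\left(x \right)}.
Matching coefficients of the independent functions:
  [x^{2}]:  - A = 2
  [x \sin{\left(x y \right)}]:  6 C = 12
  [e^{x} e^{y}]:  - 4 B = 4
  [x^{2} y \cos{\left(x y \right)}]:  3 C = 6
  [\sin{\left(x y \right)}]:  - C = -2
  [\cos{\left(x \right)}]:  - D = -3
Solving: A = -2, B = -1, C = 2, D = 3.
Check against the point condition:
  u(0, 0) = 2  ⟹  B + D = 2  ✓
Hence u(x, y) = - 2 x^{2} - e^{x + y} + 2 \sin{\left(x y \right)} + 3 \cos{\left(x \right)}.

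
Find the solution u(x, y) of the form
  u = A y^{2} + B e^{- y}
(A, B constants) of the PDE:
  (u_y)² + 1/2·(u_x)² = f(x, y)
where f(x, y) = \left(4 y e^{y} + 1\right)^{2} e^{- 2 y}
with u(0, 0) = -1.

Substitute the ansatz u = A y^{2} + B e^{- y} into the left-hand side.
Derivatives of the ansatz:
  u_y = 2 A y - B e^{- y}
  u_x = 0
Term by term:
  (u_y)² = 4 A^{2} y^{2} - 4 A B y e^{- y} + B^{2} e^{- 2 y}
  1/2·(u_x)² = 0
So the left-hand side equals
  4 A^{2} y^{2} - 4 A B y e^{- y} + B^{2} e^{- 2 y}
This must equal f(x, y) identically; expanded, f = 16 y^{2} + 8 y e^{- y} + e^{- 2 y}.
Matching coefficients of the independent functions:
  [y^{2}]:  4 A^{2} = 16
  [y e^{- y}]:  - 4 A B = 8
  [e^{- 2 y}]:  B^{2} = 1
These equations allow (A, B) = (-2, 1) or (2, -1).
Impose the point condition(s):
  u(0, 0) = -1  ⟹  B = -1
Only A = 2, B = -1 satisfies everything.
Hence u(x, y) = 2 y^{2} - e^{- y}.

Answer: u(x, y) = 2 y^{2} - e^{- y}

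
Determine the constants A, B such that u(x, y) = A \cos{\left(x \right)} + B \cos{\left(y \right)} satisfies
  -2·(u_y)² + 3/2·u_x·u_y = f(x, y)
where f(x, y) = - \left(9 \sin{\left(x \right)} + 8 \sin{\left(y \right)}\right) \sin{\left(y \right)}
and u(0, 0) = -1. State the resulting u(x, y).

Substitute the ansatz u = A \cos{\left(x \right)} + B \cos{\left(y \right)} into the left-hand side.
Derivatives of the ansatz:
  u_y = - B \sin{\left(y \right)}
  u_x = - A \sin{\left(x \right)}
Term by term:
  -2·(u_y)² = - 2 B^{2} \sin^{2}{\left(y \right)}
  3/2·u_x·u_y = \frac{3 A B \sin{\left(x \right)} \sin{\left(y \right)}}{2}
So the left-hand side equals
  \frac{3 A B \sin{\left(x \right)} \sin{\left(y \right)}}{2} - 2 B^{2} \sin^{2}{\left(y \right)}
This must equal f(x, y) identically; expanded, f = - 9 \sin{\left(x \right)} \sin{\left(y \right)} - 8 \sin^{2}{\left(y \right)}.
Matching coefficients of the independent functions:
  [\sin{\left(x \right)} \sin{\left(y \right)}]:  \frac{3 A B}{2} = -9
  [\sin^{2}{\left(y \right)}]:  - 2 B^{2} = -8
These equations allow (A, B) = (-3, 2) or (3, -2).
Impose the point condition(s):
  u(0, 0) = -1  ⟹  A + B = -1
Only A = -3, B = 2 satisfies everything.
Hence u(x, y) = - 3 \cos{\left(x \right)} + 2 \cos{\left(y \right)}.

Answer: u(x, y) = - 3 \cos{\left(x \right)} + 2 \cos{\left(y \right)}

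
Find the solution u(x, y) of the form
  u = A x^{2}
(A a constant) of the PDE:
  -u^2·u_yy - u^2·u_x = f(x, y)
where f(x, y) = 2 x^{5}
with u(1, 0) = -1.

Substitute the ansatz u = A x^{2} into the left-hand side.
Derivatives of the ansatz:
  u_yy = 0
  u_x = 2 A x
Term by term:
  -u^2·u_yy = 0
  -u^2·u_x = - 2 A^{3} x^{5}
So the left-hand side equals
  - 2 A^{3} x^{5}
This must equal f(x, y) = 2 x^{5} identically.
Matching coefficients of the independent functions:
  [x^{5}]:  - 2 A^{3} = 2
Solving: A = -1.
Check against the point condition:
  u(1, 0) = -1  ⟹  A = -1  ✓
Hence u(x, y) = - x^{2}.

Answer: u(x, y) = - x^{2}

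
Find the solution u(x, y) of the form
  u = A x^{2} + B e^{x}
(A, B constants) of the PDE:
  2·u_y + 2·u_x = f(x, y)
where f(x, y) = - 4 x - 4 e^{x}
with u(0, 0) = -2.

Substitute the ansatz u = A x^{2} + B e^{x} into the left-hand side.
Derivatives of the ansatz:
  u_y = 0
  u_x = 2 A x + B e^{x}
Term by term:
  2·u_y = 0
  2·u_x = 4 A x + 2 B e^{x}
So the left-hand side equals
  4 A x + 2 B e^{x}
This must equal f(x, y) = - 4 x - 4 e^{x} identically.
Matching coefficients of the independent functions:
  [x]:  4 A = -4
  [e^{x}]:  2 B = -4
Solving: A = -1, B = -2.
Check against the point condition:
  u(0, 0) = -2  ⟹  B = -2  ✓
Hence u(x, y) = - x^{2} - 2 e^{x}.

Answer: u(x, y) = - x^{2} - 2 e^{x}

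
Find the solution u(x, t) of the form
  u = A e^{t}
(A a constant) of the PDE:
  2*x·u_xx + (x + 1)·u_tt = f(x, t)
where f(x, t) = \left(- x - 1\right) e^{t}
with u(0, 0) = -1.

Substitute the ansatz u = A e^{t} into the left-hand side.
Derivatives of the ansatz:
  u_xx = 0
  u_tt = A e^{t}
Term by term:
  2*x·u_xx = 0
  (x + 1)·u_tt = A x e^{t} + A e^{t}
So the left-hand side equals
  A x e^{t} + A e^{t}
This must equal f(x, t) identically; expanded, f = - x e^{t} - e^{t}.
Matching coefficients of the independent functions:
  [x e^{t}, e^{t}]:  A = -1
Solving: A = -1.
Check against the point condition:
  u(0, 0) = -1  ⟹  A = -1  ✓
Hence u(x, t) = - e^{t}.

Answer: u(x, t) = - e^{t}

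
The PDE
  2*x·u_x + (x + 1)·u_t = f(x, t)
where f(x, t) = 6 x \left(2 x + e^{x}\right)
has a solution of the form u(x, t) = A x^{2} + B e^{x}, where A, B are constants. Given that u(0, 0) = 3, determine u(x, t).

Answer: u(x, t) = 3 x^{2} + 3 e^{x}

Derivation:
Substitute the ansatz u = A x^{2} + B e^{x} into the left-hand side.
Derivatives of the ansatz:
  u_x = 2 A x + B e^{x}
  u_t = 0
Term by term:
  2*x·u_x = 4 A x^{2} + 2 B x e^{x}
  (x + 1)·u_t = 0
So the left-hand side equals
  4 A x^{2} + 2 B x e^{x}
This must equal f(x, t) identically; expanded, f = 12 x^{2} + 6 x e^{x}.
Matching coefficients of the independent functions:
  [x^{2}]:  4 A = 12
  [x e^{x}]:  2 B = 6
Solving: A = 3, B = 3.
Check against the point condition:
  u(0, 0) = 3  ⟹  B = 3  ✓
Hence u(x, t) = 3 x^{2} + 3 e^{x}.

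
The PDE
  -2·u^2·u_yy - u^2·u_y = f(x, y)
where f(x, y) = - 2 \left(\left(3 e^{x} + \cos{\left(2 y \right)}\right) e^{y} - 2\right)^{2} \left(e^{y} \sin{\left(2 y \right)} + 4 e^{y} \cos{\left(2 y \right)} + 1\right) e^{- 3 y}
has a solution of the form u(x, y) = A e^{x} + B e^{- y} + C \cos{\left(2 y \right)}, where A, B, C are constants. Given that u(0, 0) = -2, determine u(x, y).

Substitute the ansatz u = A e^{x} + B e^{- y} + C \cos{\left(2 y \right)} into the left-hand side.
Derivatives of the ansatz:
  u_yy = B e^{- y} - 4 C \cos{\left(2 y \right)}
  u_y = - B e^{- y} - 2 C \sin{\left(2 y \right)}
Term by term:
  -2·u^2·u_yy = - 2 A^{2} B e^{2 x} e^{- y} + 8 A^{2} C e^{2 x} \cos{\left(2 y \right)} - 4 A B^{2} e^{x} e^{- 2 y} + 12 A B C e^{x} e^{- y} \cos{\left(2 y \right)} + 16 A C^{2} e^{x} \cos^{2}{\left(2 y \right)} - 2 B^{3} e^{- 3 y} + 4 B^{2} C e^{- 2 y} \cos{\left(2 y \right)} + 14 B C^{2} e^{- y} \cos^{2}{\left(2 y \right)} + 8 C^{3} \cos^{3}{\left(2 y \right)}
  -u^2·u_y = A^{2} B e^{2 x} e^{- y} + 2 A^{2} C e^{2 x} \sin{\left(2 y \right)} + 2 A B^{2} e^{x} e^{- 2 y} + 4 A B C e^{x} e^{- y} \sin{\left(2 y \right)} + 2 A B C e^{x} e^{- y} \cos{\left(2 y \right)} + 4 A C^{2} e^{x} \sin{\left(2 y \right)} \cos{\left(2 y \right)} + B^{3} e^{- 3 y} + 2 B^{2} C e^{- 2 y} \sin{\left(2 y \right)} + 2 B^{2} C e^{- 2 y} \cos{\left(2 y \right)} + 4 B C^{2} e^{- y} \sin{\left(2 y \right)} \cos{\left(2 y \right)} + B C^{2} e^{- y} \cos^{2}{\left(2 y \right)} + 2 C^{3} \sin{\left(2 y \right)} \cos^{2}{\left(2 y \right)}
So the left-hand side equals
  - A^{2} B e^{2 x} e^{- y} + 2 A^{2} C e^{2 x} \sin{\left(2 y \right)} + 8 A^{2} C e^{2 x} \cos{\left(2 y \right)} - 2 A B^{2} e^{x} e^{- 2 y} + 4 A B C e^{x} e^{- y} \sin{\left(2 y \right)} + 14 A B C e^{x} e^{- y} \cos{\left(2 y \right)} + 4 A C^{2} e^{x} \sin{\left(2 y \right)} \cos{\left(2 y \right)} + 16 A C^{2} e^{x} \cos^{2}{\left(2 y \right)} - B^{3} e^{- 3 y} + 2 B^{2} C e^{- 2 y} \sin{\left(2 y \right)} + 6 B^{2} C e^{- 2 y} \cos{\left(2 y \right)} + 4 B C^{2} e^{- y} \sin{\left(2 y \right)} \cos{\left(2 y \right)} + 15 B C^{2} e^{- y} \cos^{2}{\left(2 y \right)} + 2 C^{3} \sin{\left(2 y \right)} \cos^{2}{\left(2 y \right)} + 8 C^{3} \cos^{3}{\left(2 y \right)}
This must equal f(x, y) identically; expanded, f = - 18 e^{2 x} \sin{\left(2 y \right)} - 72 e^{2 x} \cos{\left(2 y \right)} - 18 e^{2 x} e^{- y} - 12 e^{x} \sin{\left(2 y \right)} \cos{\left(2 y \right)} - 48 e^{x} \cos^{2}{\left(2 y \right)} + 24 e^{x} e^{- y} \sin{\left(2 y \right)} + 84 e^{x} e^{- y} \cos{\left(2 y \right)} + 24 e^{x} e^{- 2 y} - 2 \sin{\left(2 y \right)} \cos^{2}{\left(2 y \right)} - 8 \cos^{3}{\left(2 y \right)} + 8 e^{- y} \sin{\left(2 y \right)} \cos{\left(2 y \right)} + 30 e^{- y} \cos^{2}{\left(2 y \right)} - 8 e^{- 2 y} \sin{\left(2 y \right)} - 24 e^{- 2 y} \cos{\left(2 y \right)} - 8 e^{- 3 y}.
Matching coefficients of the independent functions:
(each divided by its leading coefficient; functions giving the same equation are listed together)
  [e^{x} e^{- 2 y}]:  A B^{2} + 12 = 0
  [e^{x} \cos^{2}{\left(2 y \right)}, e^{x} \sin{\left(2 y \right)} \cos{\left(2 y \right)}]:  A C^{2} + 3 = 0
  [e^{2 x} e^{- y}]:  A^{2} B - 18 = 0
  [e^{2 x} \sin{\left(2 y \right)}, e^{2 x} \cos{\left(2 y \right)}]:  A^{2} C + 9 = 0
  [e^{- 2 y} \sin{\left(2 y \right)}, e^{- 2 y} \cos{\left(2 y \right)}]:  B^{2} C + 4 = 0
  [e^{- y} \cos^{2}{\left(2 y \right)}, e^{- y} \sin{\left(2 y \right)} \cos{\left(2 y \right)}]:  B C^{2} - 2 = 0
  [\sin{\left(2 y \right)} \cos^{2}{\left(2 y \right)}, \cos^{3}{\left(2 y \right)}]:  C^{3} + 1 = 0
  [e^{x} e^{- y} \sin{\left(2 y \right)}, e^{x} e^{- y} \cos{\left(2 y \right)}]:  A B C - 6 = 0
  [e^{- 3 y}]:  B^{3} - 8 = 0
Solving: A = -3, B = 2, C = -1.
Check against the point condition:
  u(0, 0) = -2  ⟹  A + B + C = -2  ✓
Hence u(x, y) = - 3 e^{x} - \cos{\left(2 y \right)} + 2 e^{- y}.

Answer: u(x, y) = - 3 e^{x} - \cos{\left(2 y \right)} + 2 e^{- y}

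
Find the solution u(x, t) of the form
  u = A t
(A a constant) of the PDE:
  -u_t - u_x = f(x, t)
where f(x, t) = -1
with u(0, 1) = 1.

Substitute the ansatz u = A t into the left-hand side.
Derivatives of the ansatz:
  u_t = A
  u_x = 0
Term by term:
  -u_t = - A
  -u_x = 0
So the left-hand side equals
  - A
This must equal f(x, t) = -1 identically.
Matching coefficients of the independent functions:
  [constant term]:  - A = -1
Solving: A = 1.
Check against the point condition:
  u(0, 1) = 1  ⟹  A = 1  ✓
Hence u(x, t) = t.

Answer: u(x, t) = t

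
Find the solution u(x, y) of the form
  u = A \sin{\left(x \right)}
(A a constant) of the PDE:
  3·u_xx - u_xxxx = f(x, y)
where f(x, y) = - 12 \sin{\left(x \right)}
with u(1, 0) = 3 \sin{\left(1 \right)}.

Substitute the ansatz u = A \sin{\left(x \right)} into the left-hand side.
Derivatives of the ansatz:
  u_xx = - A \sin{\left(x \right)}
  u_xxxx = A \sin{\left(x \right)}
Term by term:
  3·u_xx = - 3 A \sin{\left(x \right)}
  -u_xxxx = - A \sin{\left(x \right)}
So the left-hand side equals
  - 4 A \sin{\left(x \right)}
This must equal f(x, y) = - 12 \sin{\left(x \right)} identically.
Matching coefficients of the independent functions:
  [\sin{\left(x \right)}]:  - 4 A = -12
Solving: A = 3.
Check against the point condition:
  u(1, 0) = 3 \sin{\left(1 \right)}  ⟹  A \sin{\left(1 \right)} = 3 \sin{\left(1 \right)}  ✓
Hence u(x, y) = 3 \sin{\left(x \right)}.

Answer: u(x, y) = 3 \sin{\left(x \right)}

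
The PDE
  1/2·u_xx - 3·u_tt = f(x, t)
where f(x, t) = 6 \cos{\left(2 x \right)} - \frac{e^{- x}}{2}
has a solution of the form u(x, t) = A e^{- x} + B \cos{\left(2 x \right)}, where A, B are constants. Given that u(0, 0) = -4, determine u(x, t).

Substitute the ansatz u = A e^{- x} + B \cos{\left(2 x \right)} into the left-hand side.
Derivatives of the ansatz:
  u_xx = A e^{- x} - 4 B \cos{\left(2 x \right)}
  u_tt = 0
Term by term:
  1/2·u_xx = \frac{A e^{- x}}{2} - 2 B \cos{\left(2 x \right)}
  -3·u_tt = 0
So the left-hand side equals
  \frac{A e^{- x}}{2} - 2 B \cos{\left(2 x \right)}
This must equal f(x, t) = 6 \cos{\left(2 x \right)} - \frac{e^{- x}}{2} identically.
Matching coefficients of the independent functions:
  [e^{- x}]:  \frac{A}{2} = - \frac{1}{2}
  [\cos{\left(2 x \right)}]:  - 2 B = 6
Solving: A = -1, B = -3.
Check against the point condition:
  u(0, 0) = -4  ⟹  A + B = -4  ✓
Hence u(x, t) = - 3 \cos{\left(2 x \right)} - e^{- x}.

Answer: u(x, t) = - 3 \cos{\left(2 x \right)} - e^{- x}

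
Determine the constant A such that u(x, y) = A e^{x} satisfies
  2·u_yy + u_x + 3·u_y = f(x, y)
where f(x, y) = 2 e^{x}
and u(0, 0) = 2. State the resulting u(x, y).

Substitute the ansatz u = A e^{x} into the left-hand side.
Derivatives of the ansatz:
  u_yy = 0
  u_x = A e^{x}
  u_y = 0
Term by term:
  2·u_yy = 0
  u_x = A e^{x}
  3·u_y = 0
So the left-hand side equals
  A e^{x}
This must equal f(x, y) = 2 e^{x} identically.
Matching coefficients of the independent functions:
  [e^{x}]:  A = 2
Solving: A = 2.
Check against the point condition:
  u(0, 0) = 2  ⟹  A = 2  ✓
Hence u(x, y) = 2 e^{x}.

Answer: u(x, y) = 2 e^{x}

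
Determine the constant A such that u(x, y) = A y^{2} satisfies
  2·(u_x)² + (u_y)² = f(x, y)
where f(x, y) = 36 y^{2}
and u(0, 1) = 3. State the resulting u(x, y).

Substitute the ansatz u = A y^{2} into the left-hand side.
Derivatives of the ansatz:
  u_x = 0
  u_y = 2 A y
Term by term:
  2·(u_x)² = 0
  (u_y)² = 4 A^{2} y^{2}
So the left-hand side equals
  4 A^{2} y^{2}
This must equal f(x, y) = 36 y^{2} identically.
Matching coefficients of the independent functions:
  [y^{2}]:  4 A^{2} = 36
These equations allow (A) = (-3) or (3).
Impose the point condition(s):
  u(0, 1) = 3  ⟹  A = 3
Only A = 3 satisfies everything.
Hence u(x, y) = 3 y^{2}.

Answer: u(x, y) = 3 y^{2}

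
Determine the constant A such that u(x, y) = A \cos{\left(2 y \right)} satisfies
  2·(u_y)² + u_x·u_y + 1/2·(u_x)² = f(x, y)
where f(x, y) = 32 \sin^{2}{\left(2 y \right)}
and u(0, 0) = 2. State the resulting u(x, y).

Substitute the ansatz u = A \cos{\left(2 y \right)} into the left-hand side.
Derivatives of the ansatz:
  u_y = - 2 A \sin{\left(2 y \right)}
  u_x = 0
Term by term:
  2·(u_y)² = 8 A^{2} \sin^{2}{\left(2 y \right)}
  u_x·u_y = 0
  1/2·(u_x)² = 0
So the left-hand side equals
  8 A^{2} \sin^{2}{\left(2 y \right)}
This must equal f(x, y) = 32 \sin^{2}{\left(2 y \right)} identically.
Matching coefficients of the independent functions:
  [\sin^{2}{\left(2 y \right)}]:  8 A^{2} = 32
These equations allow (A) = (-2) or (2).
Impose the point condition(s):
  u(0, 0) = 2  ⟹  A = 2
Only A = 2 satisfies everything.
Hence u(x, y) = 2 \cos{\left(2 y \right)}.

Answer: u(x, y) = 2 \cos{\left(2 y \right)}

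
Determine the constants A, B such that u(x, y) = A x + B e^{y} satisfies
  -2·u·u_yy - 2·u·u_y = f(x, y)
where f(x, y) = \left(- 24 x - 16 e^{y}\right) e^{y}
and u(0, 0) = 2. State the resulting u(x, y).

Substitute the ansatz u = A x + B e^{y} into the left-hand side.
Derivatives of the ansatz:
  u_yy = B e^{y}
  u_y = B e^{y}
Term by term:
  -2·u·u_yy = - 2 A B x e^{y} - 2 B^{2} e^{2 y}
  -2·u·u_y = - 2 A B x e^{y} - 2 B^{2} e^{2 y}
So the left-hand side equals
  - 4 A B x e^{y} - 4 B^{2} e^{2 y}
This must equal f(x, y) = \left(- 24 x - 16 e^{y}\right) e^{y} identically.
Matching coefficients of the independent functions:
  [x e^{y}]:  - 4 A B = -24
  [e^{2 y}]:  - 4 B^{2} = -16
These equations allow (A, B) = (-3, -2) or (3, 2).
Impose the point condition(s):
  u(0, 0) = 2  ⟹  B = 2
Only A = 3, B = 2 satisfies everything.
Hence u(x, y) = 3 x + 2 e^{y}.

Answer: u(x, y) = 3 x + 2 e^{y}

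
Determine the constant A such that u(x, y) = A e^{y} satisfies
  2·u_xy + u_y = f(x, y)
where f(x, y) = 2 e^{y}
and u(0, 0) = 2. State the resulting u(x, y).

Substitute the ansatz u = A e^{y} into the left-hand side.
Derivatives of the ansatz:
  u_xy = 0
  u_y = A e^{y}
Term by term:
  2·u_xy = 0
  u_y = A e^{y}
So the left-hand side equals
  A e^{y}
This must equal f(x, y) = 2 e^{y} identically.
Matching coefficients of the independent functions:
  [e^{y}]:  A = 2
Solving: A = 2.
Check against the point condition:
  u(0, 0) = 2  ⟹  A = 2  ✓
Hence u(x, y) = 2 e^{y}.

Answer: u(x, y) = 2 e^{y}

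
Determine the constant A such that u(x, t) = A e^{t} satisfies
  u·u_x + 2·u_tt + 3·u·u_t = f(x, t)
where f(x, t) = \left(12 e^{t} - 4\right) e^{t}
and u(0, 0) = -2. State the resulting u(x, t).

Answer: u(x, t) = - 2 e^{t}

Derivation:
Substitute the ansatz u = A e^{t} into the left-hand side.
Derivatives of the ansatz:
  u_x = 0
  u_tt = A e^{t}
  u_t = A e^{t}
Term by term:
  u·u_x = 0
  2·u_tt = 2 A e^{t}
  3·u·u_t = 3 A^{2} e^{2 t}
So the left-hand side equals
  3 A^{2} e^{2 t} + 2 A e^{t}
This must equal f(x, t) = \left(12 e^{t} - 4\right) e^{t} identically.
Matching coefficients of the independent functions:
  [e^{t}]:  2 A = -4
  [e^{2 t}]:  3 A^{2} = 12
Solving: A = -2.
Check against the point condition:
  u(0, 0) = -2  ⟹  A = -2  ✓
Hence u(x, t) = - 2 e^{t}.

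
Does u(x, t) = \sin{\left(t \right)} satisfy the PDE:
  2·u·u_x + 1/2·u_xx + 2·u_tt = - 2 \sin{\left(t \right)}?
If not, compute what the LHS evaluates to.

Answer: Yes

Derivation:
Evaluate each term of the left-hand side for u = \sin{\left(t \right)}.
Derivatives:
  u_x = 0
  u_xx = 0
  u_tt = - \sin{\left(t \right)}
Terms:
  2·u·u_x = 0
  1/2·u_xx = 0
  2·u_tt = - 2 \sin{\left(t \right)}
Sum: LHS = - 2 \sin{\left(t \right)}
This is exactly the given right-hand side, so u is a solution.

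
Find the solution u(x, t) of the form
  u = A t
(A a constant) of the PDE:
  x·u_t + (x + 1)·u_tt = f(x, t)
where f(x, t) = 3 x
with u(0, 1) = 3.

Answer: u(x, t) = 3 t

Derivation:
Substitute the ansatz u = A t into the left-hand side.
Derivatives of the ansatz:
  u_t = A
  u_tt = 0
Term by term:
  x·u_t = A x
  (x + 1)·u_tt = 0
So the left-hand side equals
  A x
This must equal f(x, t) = 3 x identically.
Matching coefficients of the independent functions:
  [x]:  A = 3
Solving: A = 3.
Check against the point condition:
  u(0, 1) = 3  ⟹  A = 3  ✓
Hence u(x, t) = 3 t.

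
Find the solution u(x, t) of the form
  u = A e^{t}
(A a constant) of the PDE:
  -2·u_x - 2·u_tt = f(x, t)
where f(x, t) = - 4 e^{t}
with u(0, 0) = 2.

Substitute the ansatz u = A e^{t} into the left-hand side.
Derivatives of the ansatz:
  u_x = 0
  u_tt = A e^{t}
Term by term:
  -2·u_x = 0
  -2·u_tt = - 2 A e^{t}
So the left-hand side equals
  - 2 A e^{t}
This must equal f(x, t) = - 4 e^{t} identically.
Matching coefficients of the independent functions:
  [e^{t}]:  - 2 A = -4
Solving: A = 2.
Check against the point condition:
  u(0, 0) = 2  ⟹  A = 2  ✓
Hence u(x, t) = 2 e^{t}.

Answer: u(x, t) = 2 e^{t}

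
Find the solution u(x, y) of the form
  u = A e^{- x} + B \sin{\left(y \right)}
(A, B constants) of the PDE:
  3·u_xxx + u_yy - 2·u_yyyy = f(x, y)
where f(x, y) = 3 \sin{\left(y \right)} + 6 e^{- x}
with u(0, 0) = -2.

Answer: u(x, y) = - \sin{\left(y \right)} - 2 e^{- x}

Derivation:
Substitute the ansatz u = A e^{- x} + B \sin{\left(y \right)} into the left-hand side.
Derivatives of the ansatz:
  u_xxx = - A e^{- x}
  u_yy = - B \sin{\left(y \right)}
  u_yyyy = B \sin{\left(y \right)}
Term by term:
  3·u_xxx = - 3 A e^{- x}
  u_yy = - B \sin{\left(y \right)}
  -2·u_yyyy = - 2 B \sin{\left(y \right)}
So the left-hand side equals
  - 3 A e^{- x} - 3 B \sin{\left(y \right)}
This must equal f(x, y) = 3 \sin{\left(y \right)} + 6 e^{- x} identically.
Matching coefficients of the independent functions:
  [e^{- x}]:  - 3 A = 6
  [\sin{\left(y \right)}]:  - 3 B = 3
Solving: A = -2, B = -1.
Check against the point condition:
  u(0, 0) = -2  ⟹  A = -2  ✓
Hence u(x, y) = - \sin{\left(y \right)} - 2 e^{- x}.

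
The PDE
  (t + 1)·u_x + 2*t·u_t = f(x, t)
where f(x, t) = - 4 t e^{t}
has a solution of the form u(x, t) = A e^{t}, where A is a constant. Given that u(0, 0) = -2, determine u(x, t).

Answer: u(x, t) = - 2 e^{t}

Derivation:
Substitute the ansatz u = A e^{t} into the left-hand side.
Derivatives of the ansatz:
  u_x = 0
  u_t = A e^{t}
Term by term:
  (t + 1)·u_x = 0
  2*t·u_t = 2 A t e^{t}
So the left-hand side equals
  2 A t e^{t}
This must equal f(x, t) = - 4 t e^{t} identically.
Matching coefficients of the independent functions:
  [t e^{t}]:  2 A = -4
Solving: A = -2.
Check against the point condition:
  u(0, 0) = -2  ⟹  A = -2  ✓
Hence u(x, t) = - 2 e^{t}.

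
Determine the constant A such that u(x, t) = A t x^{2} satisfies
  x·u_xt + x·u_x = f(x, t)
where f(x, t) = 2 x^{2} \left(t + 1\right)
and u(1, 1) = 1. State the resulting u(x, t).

Answer: u(x, t) = t x^{2}

Derivation:
Substitute the ansatz u = A t x^{2} into the left-hand side.
Derivatives of the ansatz:
  u_xt = 2 A x
  u_x = 2 A t x
Term by term:
  x·u_xt = 2 A x^{2}
  x·u_x = 2 A t x^{2}
So the left-hand side equals
  2 A t x^{2} + 2 A x^{2}
This must equal f(x, t) identically; expanded, f = 2 t x^{2} + 2 x^{2}.
Matching coefficients of the independent functions:
  [x^{2}, t x^{2}]:  2 A = 2
Solving: A = 1.
Check against the point condition:
  u(1, 1) = 1  ⟹  A = 1  ✓
Hence u(x, t) = t x^{2}.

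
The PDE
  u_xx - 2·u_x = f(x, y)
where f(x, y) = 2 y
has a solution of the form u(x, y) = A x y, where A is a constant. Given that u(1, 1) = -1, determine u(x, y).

Substitute the ansatz u = A x y into the left-hand side.
Derivatives of the ansatz:
  u_xx = 0
  u_x = A y
Term by term:
  u_xx = 0
  -2·u_x = - 2 A y
So the left-hand side equals
  - 2 A y
This must equal f(x, y) = 2 y identically.
Matching coefficients of the independent functions:
  [y]:  - 2 A = 2
Solving: A = -1.
Check against the point condition:
  u(1, 1) = -1  ⟹  A = -1  ✓
Hence u(x, y) = - x y.

Answer: u(x, y) = - x y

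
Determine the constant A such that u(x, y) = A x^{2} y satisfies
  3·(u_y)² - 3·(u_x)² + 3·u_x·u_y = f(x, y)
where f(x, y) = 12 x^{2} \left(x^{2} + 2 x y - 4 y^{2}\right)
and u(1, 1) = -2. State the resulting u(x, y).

Answer: u(x, y) = - 2 x^{2} y

Derivation:
Substitute the ansatz u = A x^{2} y into the left-hand side.
Derivatives of the ansatz:
  u_y = A x^{2}
  u_x = 2 A x y
Term by term:
  3·(u_y)² = 3 A^{2} x^{4}
  -3·(u_x)² = - 12 A^{2} x^{2} y^{2}
  3·u_x·u_y = 6 A^{2} x^{3} y
So the left-hand side equals
  3 A^{2} x^{4} + 6 A^{2} x^{3} y - 12 A^{2} x^{2} y^{2}
This must equal f(x, y) identically; expanded, f = 12 x^{4} + 24 x^{3} y - 48 x^{2} y^{2}.
Matching coefficients of the independent functions:
  [x^{4}]:  3 A^{2} = 12
  [x^{2} y^{2}]:  - 12 A^{2} = -48
  [x^{3} y]:  6 A^{2} = 24
These equations allow (A) = (-2) or (2).
Impose the point condition(s):
  u(1, 1) = -2  ⟹  A = -2
Only A = -2 satisfies everything.
Hence u(x, y) = - 2 x^{2} y.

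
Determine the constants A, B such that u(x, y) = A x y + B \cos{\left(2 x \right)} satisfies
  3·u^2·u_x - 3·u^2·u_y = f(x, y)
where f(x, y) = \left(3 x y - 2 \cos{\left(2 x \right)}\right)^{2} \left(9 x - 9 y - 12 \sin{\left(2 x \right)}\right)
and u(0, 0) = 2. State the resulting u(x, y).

Substitute the ansatz u = A x y + B \cos{\left(2 x \right)} into the left-hand side.
Derivatives of the ansatz:
  u_x = A y - 2 B \sin{\left(2 x \right)}
  u_y = A x
Term by term:
  3·u^2·u_x = 3 A^{3} x^{2} y^{3} - 6 A^{2} B x^{2} y^{2} \sin{\left(2 x \right)} + 6 A^{2} B x y^{2} \cos{\left(2 x \right)} - 12 A B^{2} x y \sin{\left(2 x \right)} \cos{\left(2 x \right)} + 3 A B^{2} y \cos^{2}{\left(2 x \right)} - 6 B^{3} \sin{\left(2 x \right)} \cos^{2}{\left(2 x \right)}
  -3·u^2·u_y = - 3 A^{3} x^{3} y^{2} - 6 A^{2} B x^{2} y \cos{\left(2 x \right)} - 3 A B^{2} x \cos^{2}{\left(2 x \right)}
So the left-hand side equals
  - 3 A^{3} x^{3} y^{2} + 3 A^{3} x^{2} y^{3} - 6 A^{2} B x^{2} y^{2} \sin{\left(2 x \right)} - 6 A^{2} B x^{2} y \cos{\left(2 x \right)} + 6 A^{2} B x y^{2} \cos{\left(2 x \right)} - 12 A B^{2} x y \sin{\left(2 x \right)} \cos{\left(2 x \right)} - 3 A B^{2} x \cos^{2}{\left(2 x \right)} + 3 A B^{2} y \cos^{2}{\left(2 x \right)} - 6 B^{3} \sin{\left(2 x \right)} \cos^{2}{\left(2 x \right)}
This must equal f(x, y) identically; expanded, f = 81 x^{3} y^{2} - 81 x^{2} y^{3} - 108 x^{2} y^{2} \sin{\left(2 x \right)} - 108 x^{2} y \cos{\left(2 x \right)} + 108 x y^{2} \cos{\left(2 x \right)} + 144 x y \sin{\left(2 x \right)} \cos{\left(2 x \right)} + 36 x \cos^{2}{\left(2 x \right)} - 36 y \cos^{2}{\left(2 x \right)} - 48 \sin{\left(2 x \right)} \cos^{2}{\left(2 x \right)}.
Matching coefficients of the independent functions:
  [x \cos^{2}{\left(2 x \right)}]:  - 3 A B^{2} = 36
  [x^{2} y^{3}]:  3 A^{3} = -81
  [x^{3} y^{2}]:  - 3 A^{3} = 81
  [y \cos^{2}{\left(2 x \right)}]:  3 A B^{2} = -36
  [\sin{\left(2 x \right)} \cos^{2}{\left(2 x \right)}]:  - 6 B^{3} = -48
  [x y^{2} \cos{\left(2 x \right)}]:  6 A^{2} B = 108
  [x^{2} y \cos{\left(2 x \right)}, x^{2} y^{2} \sin{\left(2 x \right)}]:  - 6 A^{2} B = -108
  [x y \sin{\left(2 x \right)} \cos{\left(2 x \right)}]:  - 12 A B^{2} = 144
Solving: A = -3, B = 2.
Check against the point condition:
  u(0, 0) = 2  ⟹  B = 2  ✓
Hence u(x, y) = - 3 x y + 2 \cos{\left(2 x \right)}.

Answer: u(x, y) = - 3 x y + 2 \cos{\left(2 x \right)}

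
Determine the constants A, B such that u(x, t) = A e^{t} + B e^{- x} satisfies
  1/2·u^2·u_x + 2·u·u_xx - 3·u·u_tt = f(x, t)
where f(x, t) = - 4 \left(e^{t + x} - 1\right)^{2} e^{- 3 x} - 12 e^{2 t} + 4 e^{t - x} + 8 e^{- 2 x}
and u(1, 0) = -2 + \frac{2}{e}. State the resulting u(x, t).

Substitute the ansatz u = A e^{t} + B e^{- x} into the left-hand side.
Derivatives of the ansatz:
  u_x = - B e^{- x}
  u_xx = B e^{- x}
  u_tt = A e^{t}
Term by term:
  1/2·u^2·u_x = - \frac{A^{2} B e^{2 t} e^{- x}}{2} - A B^{2} e^{t} e^{- 2 x} - \frac{B^{3} e^{- 3 x}}{2}
  2·u·u_xx = 2 A B e^{t} e^{- x} + 2 B^{2} e^{- 2 x}
  -3·u·u_tt = - 3 A^{2} e^{2 t} - 3 A B e^{t} e^{- x}
So the left-hand side equals
  - \frac{A^{2} B e^{2 t} e^{- x}}{2} - 3 A^{2} e^{2 t} - A B^{2} e^{t} e^{- 2 x} - A B e^{t} e^{- x} - \frac{B^{3} e^{- 3 x}}{2} + 2 B^{2} e^{- 2 x}
This must equal f(x, t) identically; expanded, f = - 12 e^{2 t} - 4 e^{2 t} e^{- x} + 4 e^{t} e^{- x} + 8 e^{t} e^{- 2 x} + 8 e^{- 2 x} - 4 e^{- 3 x}.
Matching coefficients of the independent functions:
  [e^{t} e^{- 2 x}]:  - A B^{2} = 8
  [e^{t} e^{- x}]:  - A B = 4
  [e^{2 t} e^{- x}]:  - \frac{A^{2} B}{2} = -4
  [e^{2 t}]:  - 3 A^{2} = -12
  [e^{- 3 x}]:  - \frac{B^{3}}{2} = -4
  [e^{- 2 x}]:  2 B^{2} = 8
Solving: A = -2, B = 2.
Check against the point condition:
  u(1, 0) = -2 + \frac{2}{e}  ⟹  A + \frac{B}{e} = -2 + \frac{2}{e}  ✓
Hence u(x, t) = - 2 e^{t} + 2 e^{- x}.

Answer: u(x, t) = - 2 e^{t} + 2 e^{- x}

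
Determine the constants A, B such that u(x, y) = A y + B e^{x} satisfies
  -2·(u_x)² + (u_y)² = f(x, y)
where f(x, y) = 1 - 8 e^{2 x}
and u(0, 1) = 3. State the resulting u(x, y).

Substitute the ansatz u = A y + B e^{x} into the left-hand side.
Derivatives of the ansatz:
  u_x = B e^{x}
  u_y = A
Term by term:
  -2·(u_x)² = - 2 B^{2} e^{2 x}
  (u_y)² = A^{2}
So the left-hand side equals
  A^{2} - 2 B^{2} e^{2 x}
This must equal f(x, y) = 1 - 8 e^{2 x} identically.
Matching coefficients of the independent functions:
  [constant term]:  A^{2} = 1
  [e^{2 x}]:  - 2 B^{2} = -8
These equations allow (A, B) = (-1, -2) or (-1, 2) or (1, -2) or (1, 2).
Impose the point condition(s):
  u(0, 1) = 3  ⟹  A + B = 3
Only A = 1, B = 2 satisfies everything.
Hence u(x, y) = y + 2 e^{x}.

Answer: u(x, y) = y + 2 e^{x}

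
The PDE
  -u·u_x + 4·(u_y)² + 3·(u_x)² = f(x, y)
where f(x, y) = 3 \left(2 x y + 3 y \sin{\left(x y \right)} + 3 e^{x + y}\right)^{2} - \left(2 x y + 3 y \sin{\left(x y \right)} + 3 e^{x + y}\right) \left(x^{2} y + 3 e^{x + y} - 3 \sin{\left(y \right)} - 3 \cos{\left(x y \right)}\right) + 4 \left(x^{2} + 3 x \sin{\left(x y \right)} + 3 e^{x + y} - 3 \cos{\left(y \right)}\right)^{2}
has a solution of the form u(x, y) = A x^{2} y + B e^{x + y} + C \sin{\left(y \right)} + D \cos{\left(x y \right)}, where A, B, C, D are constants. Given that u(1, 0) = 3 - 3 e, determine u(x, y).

Substitute the ansatz u = A x^{2} y + B e^{x + y} + C \sin{\left(y \right)} + D \cos{\left(x y \right)} into the left-hand side.
Derivatives of the ansatz:
  u_x = 2 A x y + B e^{x} e^{y} - D y \sin{\left(x y \right)}
  u_y = A x^{2} + B e^{x} e^{y} + C \cos{\left(y \right)} - D x \sin{\left(x y \right)}
Term by term:
  -u·u_x = - 2 A^{2} x^{3} y^{2} - A B x^{2} y e^{x} e^{y} - 2 A B x y e^{x} e^{y} - 2 A C x y \sin{\left(y \right)} + A D x^{2} y^{2} \sin{\left(x y \right)} - 2 A D x y \cos{\left(x y \right)} - B^{2} e^{2 x} e^{2 y} - B C e^{x} e^{y} \sin{\left(y \right)} + B D y e^{x} e^{y} \sin{\left(x y \right)} - B D e^{x} e^{y} \cos{\left(x y \right)} + C D y \sin{\left(y \right)} \sin{\left(x y \right)} + D^{2} y \sin{\left(x y \right)} \cos{\left(x y \right)}
  4·(u_y)² = 4 A^{2} x^{4} + 8 A B x^{2} e^{x} e^{y} + 8 A C x^{2} \cos{\left(y \right)} - 8 A D x^{3} \sin{\left(x y \right)} + 4 B^{2} e^{2 x} e^{2 y} + 8 B C e^{x} e^{y} \cos{\left(y \right)} - 8 B D x e^{x} e^{y} \sin{\left(x y \right)} + 4 C^{2} \cos^{2}{\left(y \right)} - 8 C D x \sin{\left(x y \right)} \cos{\left(y \right)} + 4 D^{2} x^{2} \sin^{2}{\left(x y \right)}
  3·(u_x)² = 12 A^{2} x^{2} y^{2} + 12 A B x y e^{x} e^{y} - 12 A D x y^{2} \sin{\left(x y \right)} + 3 B^{2} e^{2 x} e^{2 y} - 6 B D y e^{x} e^{y} \sin{\left(x y \right)} + 3 D^{2} y^{2} \sin^{2}{\left(x y \right)}
So the left-hand side equals
  4 A^{2} x^{4} - 2 A^{2} x^{3} y^{2} + 12 A^{2} x^{2} y^{2} - A B x^{2} y e^{x} e^{y} + 8 A B x^{2} e^{x} e^{y} + 10 A B x y e^{x} e^{y} + 8 A C x^{2} \cos{\left(y \right)} - 2 A C x y \sin{\left(y \right)} - 8 A D x^{3} \sin{\left(x y \right)} + A D x^{2} y^{2} \sin{\left(x y \right)} - 12 A D x y^{2} \sin{\left(x y \right)} - 2 A D x y \cos{\left(x y \right)} + 6 B^{2} e^{2 x} e^{2 y} - B C e^{x} e^{y} \sin{\left(y \right)} + 8 B C e^{x} e^{y} \cos{\left(y \right)} - 8 B D x e^{x} e^{y} \sin{\left(x y \right)} - 5 B D y e^{x} e^{y} \sin{\left(x y \right)} - B D e^{x} e^{y} \cos{\left(x y \right)} + 4 C^{2} \cos^{2}{\left(y \right)} - 8 C D x \sin{\left(x y \right)} \cos{\left(y \right)} + C D y \sin{\left(y \right)} \sin{\left(x y \right)} + 4 D^{2} x^{2} \sin^{2}{\left(x y \right)} + 3 D^{2} y^{2} \sin^{2}{\left(x y \right)} + D^{2} y \sin{\left(x y \right)} \cos{\left(x y \right)}
This must equal f(x, y) identically; expanded, f = 4 x^{4} - 2 x^{3} y^{2} + 24 x^{3} \sin{\left(x y \right)} - 3 x^{2} y^{2} \sin{\left(x y \right)} + 12 x^{2} y^{2} - 3 x^{2} y e^{x} e^{y} + 24 x^{2} e^{x} e^{y} + 36 x^{2} \sin^{2}{\left(x y \right)} - 24 x^{2} \cos{\left(y \right)} + 36 x y^{2} \sin{\left(x y \right)} + 30 x y e^{x} e^{y} + 6 x y \sin{\left(y \right)} + 6 x y \cos{\left(x y \right)} + 72 x e^{x} e^{y} \sin{\left(x y \right)} - 72 x \sin{\left(x y \right)} \cos{\left(y \right)} + 27 y^{2} \sin^{2}{\left(x y \right)} + 45 y e^{x} e^{y} \sin{\left(x y \right)} + 9 y \sin{\left(y \right)} \sin{\left(x y \right)} + 9 y \sin{\left(x y \right)} \cos{\left(x y \right)} + 54 e^{2 x} e^{2 y} + 9 e^{x} e^{y} \sin{\left(y \right)} - 72 e^{x} e^{y} \cos{\left(y \right)} + 9 e^{x} e^{y} \cos{\left(x y \right)} + 36 \cos^{2}{\left(y \right)}.
Matching coefficients of the independent functions:
(each divided by its leading coefficient; functions giving the same equation are listed together)
  [x^{4}, x^{2} y^{2}, x^{3} y^{2}]:  A^{2} - 1 = 0
  [x^{2} \sin^{2}{\left(x y \right)}, y^{2} \sin^{2}{\left(x y \right)}, y \sin{\left(x y \right)} \cos{\left(x y \right)}]:  D^{2} - 9 = 0
  [x^{2} \cos{\left(y \right)}, x y \sin{\left(y \right)}]:  A C + 3 = 0
  [x^{3} \sin{\left(x y \right)}, x y \cos{\left(x y \right)}, x y^{2} \sin{\left(x y \right)}, …]:  A D + 3 = 0
  [e^{2 x} e^{2 y}]:  B^{2} - 9 = 0
  [x \sin{\left(x y \right)} \cos{\left(y \right)}, y \sin{\left(y \right)} \sin{\left(x y \right)}]:  C D - 9 = 0
  [x^{2} e^{x} e^{y}, x y e^{x} e^{y}, x^{2} y e^{x} e^{y}]:  A B - 3 = 0
  [e^{x} e^{y} \sin{\left(y \right)}, e^{x} e^{y} \cos{\left(y \right)}]:  B C + 9 = 0
  [e^{x} e^{y} \cos{\left(x y \right)}, x e^{x} e^{y} \sin{\left(x y \right)}, y e^{x} e^{y} \sin{\left(x y \right)}]:  B D + 9 = 0
  [\cos^{2}{\left(y \right)}]:  C^{2} - 9 = 0
These equations allow (A, B, C, D) = (-1, -3, 3, 3) or (1, 3, -3, -3).
Impose the point condition(s):
  u(1, 0) = 3 - 3 e  ⟹  e B + D = 3 - 3 e
Only A = -1, B = -3, C = 3, D = 3 satisfies everything.
Hence u(x, y) = - x^{2} y - 3 e^{x + y} + 3 \sin{\left(y \right)} + 3 \cos{\left(x y \right)}.

Answer: u(x, y) = - x^{2} y - 3 e^{x + y} + 3 \sin{\left(y \right)} + 3 \cos{\left(x y \right)}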